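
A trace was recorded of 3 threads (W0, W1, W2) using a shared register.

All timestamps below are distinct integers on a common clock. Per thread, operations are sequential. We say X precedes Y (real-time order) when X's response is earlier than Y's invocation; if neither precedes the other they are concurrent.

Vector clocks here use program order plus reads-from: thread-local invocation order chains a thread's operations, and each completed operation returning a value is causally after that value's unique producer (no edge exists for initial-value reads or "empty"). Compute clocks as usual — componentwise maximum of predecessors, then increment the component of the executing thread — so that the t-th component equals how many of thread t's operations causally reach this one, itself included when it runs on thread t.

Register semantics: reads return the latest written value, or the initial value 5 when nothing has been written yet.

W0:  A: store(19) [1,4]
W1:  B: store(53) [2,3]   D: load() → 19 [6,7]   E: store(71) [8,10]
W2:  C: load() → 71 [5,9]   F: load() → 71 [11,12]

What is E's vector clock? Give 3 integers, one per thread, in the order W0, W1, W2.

(1, 3, 0)

root op B, invoked 2: fresh clock plus W1's own tick → (0, 1, 0)
root op A, invoked 1: fresh clock plus W0's own tick → (1, 0, 0)
D, invoked 6, takes VC(A)=(1, 0, 0), VC(B)=(0, 1, 0) under max, adds 1 for W1 → (1, 2, 0)
E, invoked 8, takes VC(D)=(1, 2, 0) under max, adds 1 for W1 → (1, 3, 0)
C, invoked 5, takes VC(E)=(1, 3, 0) under max, adds 1 for W2 → (1, 3, 1)
F, invoked 11, takes VC(C)=(1, 3, 1), VC(E)=(1, 3, 0) under max, adds 1 for W2 → (1, 3, 2)
target: VC(E) = (1, 3, 0)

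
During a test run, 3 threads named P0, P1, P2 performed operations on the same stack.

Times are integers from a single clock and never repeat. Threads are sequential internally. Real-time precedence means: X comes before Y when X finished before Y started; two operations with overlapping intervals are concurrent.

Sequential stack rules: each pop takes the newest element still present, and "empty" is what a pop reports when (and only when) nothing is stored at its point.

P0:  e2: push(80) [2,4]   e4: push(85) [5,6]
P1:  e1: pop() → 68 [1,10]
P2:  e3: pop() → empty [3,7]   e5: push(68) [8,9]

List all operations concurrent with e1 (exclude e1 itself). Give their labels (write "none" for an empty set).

concurrent with e1 ([1,10]): every op whose interval crosses 1..10
e2 [2,4]: concurrent
e3 [3,7]: concurrent
e4 [5,6]: concurrent
e5 [8,9]: concurrent

e2, e3, e4, e5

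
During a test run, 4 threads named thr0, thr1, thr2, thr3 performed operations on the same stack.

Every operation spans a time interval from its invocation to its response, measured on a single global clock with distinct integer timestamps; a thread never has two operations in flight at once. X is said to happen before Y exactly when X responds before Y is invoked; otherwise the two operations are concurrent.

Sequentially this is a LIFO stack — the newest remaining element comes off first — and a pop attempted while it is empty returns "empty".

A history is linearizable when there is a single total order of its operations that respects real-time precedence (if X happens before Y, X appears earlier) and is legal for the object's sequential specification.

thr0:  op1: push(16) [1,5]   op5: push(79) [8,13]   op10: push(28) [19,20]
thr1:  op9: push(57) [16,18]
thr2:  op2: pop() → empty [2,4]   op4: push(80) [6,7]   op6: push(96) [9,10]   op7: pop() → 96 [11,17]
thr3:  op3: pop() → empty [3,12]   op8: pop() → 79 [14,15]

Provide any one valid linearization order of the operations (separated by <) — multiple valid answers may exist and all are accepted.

op2 < op3 < op1 < op4 < op5 < op6 < op7 < op8 < op9 < op10

step 1: op2 pop() → empty — stack <>
step 2: op3 pop() → empty — stack <>
step 3: op1 push(16) — stack <16>
step 4: op4 push(80) — stack <16,80>
step 5: op5 push(79) — stack <16,80,79>
step 6: op6 push(96) — stack <16,80,79,96>
step 7: op7 pop() → 96 — stack <16,80,79>
step 8: op8 pop() → 79 — stack <16,80>
step 9: op9 push(57) — stack <16,80,57>
step 10: op10 push(28) — stack <16,80,57,28>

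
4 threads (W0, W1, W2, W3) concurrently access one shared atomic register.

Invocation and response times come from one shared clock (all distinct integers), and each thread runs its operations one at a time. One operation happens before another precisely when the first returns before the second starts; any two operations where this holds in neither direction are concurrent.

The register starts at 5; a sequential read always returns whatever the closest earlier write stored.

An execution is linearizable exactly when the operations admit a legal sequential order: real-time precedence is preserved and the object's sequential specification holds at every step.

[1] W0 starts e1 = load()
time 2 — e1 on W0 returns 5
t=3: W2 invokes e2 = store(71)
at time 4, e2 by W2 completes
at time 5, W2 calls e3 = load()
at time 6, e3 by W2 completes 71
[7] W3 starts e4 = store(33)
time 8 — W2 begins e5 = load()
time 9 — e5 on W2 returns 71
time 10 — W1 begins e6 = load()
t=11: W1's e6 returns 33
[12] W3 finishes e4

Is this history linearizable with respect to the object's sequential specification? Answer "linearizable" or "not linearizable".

witness order: e1, e2, e3, e5, e4, e6
step 1: e1 load() → 5 — value 5
step 2: e2 store(71) — value 71
step 3: e3 load() → 71 — value 71
step 4: e5 load() → 71 — value 71
step 5: e4 store(33) — value 33
step 6: e6 load() → 33 — value 33

linearizable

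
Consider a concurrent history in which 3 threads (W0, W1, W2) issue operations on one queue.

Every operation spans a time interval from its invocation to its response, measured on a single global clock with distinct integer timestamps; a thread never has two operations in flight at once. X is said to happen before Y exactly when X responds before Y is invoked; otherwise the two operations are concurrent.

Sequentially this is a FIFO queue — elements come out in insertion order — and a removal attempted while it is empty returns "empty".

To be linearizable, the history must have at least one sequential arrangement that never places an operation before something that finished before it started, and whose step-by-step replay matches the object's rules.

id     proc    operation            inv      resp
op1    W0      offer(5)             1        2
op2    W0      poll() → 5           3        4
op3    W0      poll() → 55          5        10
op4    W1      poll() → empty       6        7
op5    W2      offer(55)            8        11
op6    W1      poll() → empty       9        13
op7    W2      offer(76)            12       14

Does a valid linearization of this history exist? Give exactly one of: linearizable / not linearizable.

one valid linearization: op1, op2, op4, op5, op3, op6, op7
1. op1 offer(5), leaving queue <5>
2. op2 poll() → 5, leaving queue <>
3. op4 poll() → empty, leaving queue <>
4. op5 offer(55), leaving queue <55>
5. op3 poll() → 55, leaving queue <>
6. op6 poll() → empty, leaving queue <>
7. op7 offer(76), leaving queue <76>

linearizable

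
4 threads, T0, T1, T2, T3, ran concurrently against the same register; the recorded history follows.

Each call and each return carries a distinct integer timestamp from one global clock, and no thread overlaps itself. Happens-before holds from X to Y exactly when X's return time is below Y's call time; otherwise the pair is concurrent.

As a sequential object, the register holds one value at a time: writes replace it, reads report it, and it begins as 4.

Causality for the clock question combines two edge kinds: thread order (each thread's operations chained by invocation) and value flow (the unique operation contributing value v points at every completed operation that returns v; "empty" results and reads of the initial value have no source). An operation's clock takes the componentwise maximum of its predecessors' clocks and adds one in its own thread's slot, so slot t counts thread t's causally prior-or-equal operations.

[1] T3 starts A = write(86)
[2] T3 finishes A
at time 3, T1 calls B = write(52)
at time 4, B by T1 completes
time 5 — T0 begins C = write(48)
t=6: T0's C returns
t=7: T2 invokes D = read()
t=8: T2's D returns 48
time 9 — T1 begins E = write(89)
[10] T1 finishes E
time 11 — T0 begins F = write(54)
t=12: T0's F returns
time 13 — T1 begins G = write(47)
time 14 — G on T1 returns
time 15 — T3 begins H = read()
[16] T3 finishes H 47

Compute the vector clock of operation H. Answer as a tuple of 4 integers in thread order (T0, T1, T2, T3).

(0, 3, 0, 2)

no predecessors for A (invoked 1): T3 increments from zero → (0, 0, 0, 1)
no predecessors for B (invoked 3): T1 increments from zero → (0, 1, 0, 0)
no predecessors for C (invoked 5): T0 increments from zero → (1, 0, 0, 0)
from VC(B)=(0, 1, 0, 0), E (invoked 9) maxes components and bumps T1 → (0, 2, 0, 0)
from VC(C)=(1, 0, 0, 0), D (invoked 7) maxes components and bumps T2 → (1, 0, 1, 0)
from VC(C)=(1, 0, 0, 0), F (invoked 11) maxes components and bumps T0 → (2, 0, 0, 0)
from VC(E)=(0, 2, 0, 0), G (invoked 13) maxes components and bumps T1 → (0, 3, 0, 0)
from VC(A)=(0, 0, 0, 1), VC(G)=(0, 3, 0, 0), H (invoked 15) maxes components and bumps T3 → (0, 3, 0, 2)
target: VC(H) = (0, 3, 0, 2)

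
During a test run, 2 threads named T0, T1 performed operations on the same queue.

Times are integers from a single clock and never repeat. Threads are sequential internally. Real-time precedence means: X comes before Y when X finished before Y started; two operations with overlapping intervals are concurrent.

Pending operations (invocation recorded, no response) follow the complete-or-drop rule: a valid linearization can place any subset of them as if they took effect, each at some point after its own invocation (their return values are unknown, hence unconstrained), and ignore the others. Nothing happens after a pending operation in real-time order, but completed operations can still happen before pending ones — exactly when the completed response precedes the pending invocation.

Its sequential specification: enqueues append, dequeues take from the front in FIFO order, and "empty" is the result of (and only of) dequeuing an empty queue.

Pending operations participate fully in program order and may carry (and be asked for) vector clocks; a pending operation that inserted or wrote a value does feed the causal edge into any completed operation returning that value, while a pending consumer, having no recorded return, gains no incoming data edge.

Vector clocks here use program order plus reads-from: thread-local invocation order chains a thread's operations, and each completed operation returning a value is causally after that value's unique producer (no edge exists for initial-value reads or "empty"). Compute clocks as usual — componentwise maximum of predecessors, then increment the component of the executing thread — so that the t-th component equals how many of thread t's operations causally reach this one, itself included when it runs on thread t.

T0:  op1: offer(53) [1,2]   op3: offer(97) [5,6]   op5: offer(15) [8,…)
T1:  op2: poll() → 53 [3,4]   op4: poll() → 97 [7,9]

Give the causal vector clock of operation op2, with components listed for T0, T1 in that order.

op1 (invocation 1): nothing precedes it; T0's component alone gives (1, 0)
VC(op2, invoked at 3): max of VC(op1)=(1, 0), then +1 on thread T1 → (1, 1)
VC(op3, invoked at 5): max of VC(op1)=(1, 0), then +1 on thread T0 → (2, 0)
VC(op5, invoked at 8): max of VC(op3)=(2, 0), then +1 on thread T0 → (3, 0)
VC(op4, invoked at 7): max of VC(op2)=(1, 1), VC(op3)=(2, 0), then +1 on thread T1 → (2, 2)
target: VC(op2) = (1, 1)

(1, 1)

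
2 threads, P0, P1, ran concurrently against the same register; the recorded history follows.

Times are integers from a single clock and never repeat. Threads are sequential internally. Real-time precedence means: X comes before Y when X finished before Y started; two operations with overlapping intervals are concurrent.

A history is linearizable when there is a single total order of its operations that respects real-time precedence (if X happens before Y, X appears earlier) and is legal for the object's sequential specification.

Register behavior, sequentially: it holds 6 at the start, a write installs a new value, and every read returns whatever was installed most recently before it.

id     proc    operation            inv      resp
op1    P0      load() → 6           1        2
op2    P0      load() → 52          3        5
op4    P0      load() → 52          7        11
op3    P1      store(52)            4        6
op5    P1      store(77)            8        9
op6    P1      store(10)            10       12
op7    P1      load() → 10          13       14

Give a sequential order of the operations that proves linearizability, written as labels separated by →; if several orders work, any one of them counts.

op1 → op3 → op2 → op4 → op5 → op6 → op7

after step 1 (op1 load() → 6): value 6
after step 2 (op3 store(52)): value 52
after step 3 (op2 load() → 52): value 52
after step 4 (op4 load() → 52): value 52
after step 5 (op5 store(77)): value 77
after step 6 (op6 store(10)): value 10
after step 7 (op7 load() → 10): value 10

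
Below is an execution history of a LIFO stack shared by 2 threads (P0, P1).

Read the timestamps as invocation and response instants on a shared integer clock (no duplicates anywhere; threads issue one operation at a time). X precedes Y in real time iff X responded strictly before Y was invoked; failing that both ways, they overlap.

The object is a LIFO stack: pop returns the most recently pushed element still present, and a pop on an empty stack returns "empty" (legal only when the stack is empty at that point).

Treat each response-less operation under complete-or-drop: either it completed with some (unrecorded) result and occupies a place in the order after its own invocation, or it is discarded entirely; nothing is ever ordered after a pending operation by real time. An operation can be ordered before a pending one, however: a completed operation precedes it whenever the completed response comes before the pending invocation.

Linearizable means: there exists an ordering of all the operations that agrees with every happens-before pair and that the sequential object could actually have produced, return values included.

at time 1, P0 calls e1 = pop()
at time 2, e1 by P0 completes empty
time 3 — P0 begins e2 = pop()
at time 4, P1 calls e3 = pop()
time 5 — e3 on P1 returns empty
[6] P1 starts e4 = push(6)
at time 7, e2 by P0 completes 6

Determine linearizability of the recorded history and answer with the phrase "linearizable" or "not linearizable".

linearizable

one valid linearization: e1, e3, e4, e2
step 1: e1 pop() → empty — stack <>
step 2: e3 pop() → empty — stack <>
step 3: e4 push(6) (pending, included) — stack <6>
step 4: e2 pop() → 6 — stack <>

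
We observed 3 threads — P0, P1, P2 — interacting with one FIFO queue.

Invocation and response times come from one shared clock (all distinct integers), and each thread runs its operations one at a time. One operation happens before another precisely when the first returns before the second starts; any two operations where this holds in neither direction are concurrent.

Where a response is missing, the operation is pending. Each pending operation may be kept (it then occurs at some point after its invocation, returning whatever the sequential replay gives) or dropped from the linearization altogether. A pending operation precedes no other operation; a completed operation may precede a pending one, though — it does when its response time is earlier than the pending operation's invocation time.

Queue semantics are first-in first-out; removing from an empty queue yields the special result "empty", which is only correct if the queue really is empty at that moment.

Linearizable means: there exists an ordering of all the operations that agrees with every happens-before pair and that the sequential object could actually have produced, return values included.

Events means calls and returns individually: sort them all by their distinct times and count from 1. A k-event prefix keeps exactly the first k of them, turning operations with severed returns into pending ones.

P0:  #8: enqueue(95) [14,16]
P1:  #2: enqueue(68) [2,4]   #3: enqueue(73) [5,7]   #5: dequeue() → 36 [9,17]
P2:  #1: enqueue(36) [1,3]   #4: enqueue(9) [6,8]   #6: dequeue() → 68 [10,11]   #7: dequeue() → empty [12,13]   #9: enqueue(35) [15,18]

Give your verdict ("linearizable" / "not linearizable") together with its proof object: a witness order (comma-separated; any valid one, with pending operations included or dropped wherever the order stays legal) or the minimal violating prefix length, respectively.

events 1..12 are fine; event 13 — the response of #7 at time 13 — makes the prefix non-linearizable
all 4 real-time-respecting orders fail — 6 completed FIFO queue operations, no legal replay
completion choices over the 1 pending operation (#5) were checked; none helps
take #1, #2, #3, #4, #6, #7 (pending dropped): step 5 already fails, because #6 dequeue() → 68 cannot occur there
take #1, #2, #4, #3, #6, #7 (pending dropped): step 5 already fails, because #6 dequeue() → 68 cannot occur there

not linearizable — minimal violating prefix: 13 events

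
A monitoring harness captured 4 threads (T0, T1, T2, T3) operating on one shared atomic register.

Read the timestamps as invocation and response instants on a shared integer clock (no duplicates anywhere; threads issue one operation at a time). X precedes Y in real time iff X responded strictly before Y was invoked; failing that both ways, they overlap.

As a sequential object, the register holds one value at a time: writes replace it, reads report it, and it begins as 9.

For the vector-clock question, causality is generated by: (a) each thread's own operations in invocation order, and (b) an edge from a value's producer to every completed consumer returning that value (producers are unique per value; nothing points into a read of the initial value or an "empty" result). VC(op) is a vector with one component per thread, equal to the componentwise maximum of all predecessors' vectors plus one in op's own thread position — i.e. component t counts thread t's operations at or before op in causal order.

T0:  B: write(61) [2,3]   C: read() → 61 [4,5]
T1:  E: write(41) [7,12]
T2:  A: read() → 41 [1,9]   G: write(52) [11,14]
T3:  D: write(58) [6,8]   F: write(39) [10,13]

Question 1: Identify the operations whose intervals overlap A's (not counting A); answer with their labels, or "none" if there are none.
B, C, D, E

A spans [1,9]; an op avoiding the whole window 1..9 is ordered, any other is concurrent
B [2,3]: concurrent
C [4,5]: concurrent
D [6,8]: concurrent
E [7,12]: concurrent
F [10,13]: after
G [11,14]: after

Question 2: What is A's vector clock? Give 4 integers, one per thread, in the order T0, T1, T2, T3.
(0, 1, 1, 0)

VC(D, invoked at 6): no causal predecessors; +1 on T3 → (0, 0, 0, 1)
VC(E, invoked at 7): no causal predecessors; +1 on T1 → (0, 1, 0, 0)
VC(B, invoked at 2): no causal predecessors; +1 on T0 → (1, 0, 0, 0)
merge at F (invoked 10): VC(D)=(0, 0, 0, 1), own-thread bump on T3 → (0, 0, 0, 2)
merge at A (invoked 1): VC(E)=(0, 1, 0, 0), own-thread bump on T2 → (0, 1, 1, 0)
merge at C (invoked 4): VC(B)=(1, 0, 0, 0), own-thread bump on T0 → (2, 0, 0, 0)
merge at G (invoked 11): VC(A)=(0, 1, 1, 0), own-thread bump on T2 → (0, 1, 2, 0)
target: VC(A) = (0, 1, 1, 0)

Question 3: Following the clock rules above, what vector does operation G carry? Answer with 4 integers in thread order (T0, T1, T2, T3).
(0, 1, 2, 0)

root op D, invoked 6: fresh clock plus T3's own tick → (0, 0, 0, 1)
root op E, invoked 7: fresh clock plus T1's own tick → (0, 1, 0, 0)
root op B, invoked 2: fresh clock plus T0's own tick → (1, 0, 0, 0)
from VC(D)=(0, 0, 0, 1), F (invoked 10) maxes components and bumps T3 → (0, 0, 0, 2)
from VC(E)=(0, 1, 0, 0), A (invoked 1) maxes components and bumps T2 → (0, 1, 1, 0)
from VC(B)=(1, 0, 0, 0), C (invoked 4) maxes components and bumps T0 → (2, 0, 0, 0)
from VC(A)=(0, 1, 1, 0), G (invoked 11) maxes components and bumps T2 → (0, 1, 2, 0)
target: VC(G) = (0, 1, 2, 0)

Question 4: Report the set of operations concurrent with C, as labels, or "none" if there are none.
A

concurrent with C ([4,5]): every op whose interval crosses 4..5
A [1,9]: concurrent
B [2,3]: before
D [6,8]: after
E [7,12]: after
F [10,13]: after
G [11,14]: after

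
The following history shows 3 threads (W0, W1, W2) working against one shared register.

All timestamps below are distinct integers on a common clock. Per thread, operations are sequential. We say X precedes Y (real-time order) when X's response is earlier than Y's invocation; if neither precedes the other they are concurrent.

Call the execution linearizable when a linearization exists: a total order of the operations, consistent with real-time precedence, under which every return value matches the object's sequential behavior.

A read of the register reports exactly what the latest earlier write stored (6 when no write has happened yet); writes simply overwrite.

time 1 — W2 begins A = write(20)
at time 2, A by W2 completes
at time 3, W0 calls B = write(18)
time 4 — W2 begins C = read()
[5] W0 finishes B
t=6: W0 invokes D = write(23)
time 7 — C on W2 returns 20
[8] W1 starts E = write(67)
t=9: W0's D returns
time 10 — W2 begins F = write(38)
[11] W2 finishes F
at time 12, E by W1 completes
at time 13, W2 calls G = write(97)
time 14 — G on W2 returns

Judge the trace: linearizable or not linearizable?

linearizable

a witness: A, C, B, D, E, F, G
after step 1 (A write(20)): value 20
after step 2 (C read() → 20): value 20
after step 3 (B write(18)): value 18
after step 4 (D write(23)): value 23
after step 5 (E write(67)): value 67
after step 6 (F write(38)): value 38
after step 7 (G write(97)): value 97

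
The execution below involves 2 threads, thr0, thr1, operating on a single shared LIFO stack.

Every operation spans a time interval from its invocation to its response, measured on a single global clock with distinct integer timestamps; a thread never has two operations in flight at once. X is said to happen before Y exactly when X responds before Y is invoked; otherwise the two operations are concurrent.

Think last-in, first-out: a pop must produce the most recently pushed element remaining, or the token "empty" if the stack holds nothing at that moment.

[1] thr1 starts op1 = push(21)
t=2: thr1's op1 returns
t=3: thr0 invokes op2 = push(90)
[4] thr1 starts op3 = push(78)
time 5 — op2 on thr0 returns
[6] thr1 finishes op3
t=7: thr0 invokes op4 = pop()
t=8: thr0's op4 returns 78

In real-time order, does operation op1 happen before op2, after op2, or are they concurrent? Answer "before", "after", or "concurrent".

before

op1 spans [1,2], op2 spans [3,5]
resp(op1)=2 < inv(op2)=3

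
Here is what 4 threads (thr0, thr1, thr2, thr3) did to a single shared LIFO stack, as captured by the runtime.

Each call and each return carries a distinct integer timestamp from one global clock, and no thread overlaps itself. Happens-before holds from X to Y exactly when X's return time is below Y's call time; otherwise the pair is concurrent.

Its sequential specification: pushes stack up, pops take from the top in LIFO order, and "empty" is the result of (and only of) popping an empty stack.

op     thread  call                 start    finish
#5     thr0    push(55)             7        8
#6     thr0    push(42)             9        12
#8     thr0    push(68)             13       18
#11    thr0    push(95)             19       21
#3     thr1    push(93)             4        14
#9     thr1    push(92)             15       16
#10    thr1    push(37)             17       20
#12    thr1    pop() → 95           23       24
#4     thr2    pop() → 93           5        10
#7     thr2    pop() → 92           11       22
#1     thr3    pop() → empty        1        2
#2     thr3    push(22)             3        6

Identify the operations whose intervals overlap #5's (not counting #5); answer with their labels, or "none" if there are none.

#5 spans [7,8]; an op avoiding the whole window 7..8 is ordered, any other is concurrent
#1 [1,2]: before
#2 [3,6]: before
#3 [4,14]: concurrent
#4 [5,10]: concurrent
#6 [9,12]: after
#7 [11,22]: after
#8 [13,18]: after
#9 [15,16]: after
#10 [17,20]: after
#11 [19,21]: after
#12 [23,24]: after

#3, #4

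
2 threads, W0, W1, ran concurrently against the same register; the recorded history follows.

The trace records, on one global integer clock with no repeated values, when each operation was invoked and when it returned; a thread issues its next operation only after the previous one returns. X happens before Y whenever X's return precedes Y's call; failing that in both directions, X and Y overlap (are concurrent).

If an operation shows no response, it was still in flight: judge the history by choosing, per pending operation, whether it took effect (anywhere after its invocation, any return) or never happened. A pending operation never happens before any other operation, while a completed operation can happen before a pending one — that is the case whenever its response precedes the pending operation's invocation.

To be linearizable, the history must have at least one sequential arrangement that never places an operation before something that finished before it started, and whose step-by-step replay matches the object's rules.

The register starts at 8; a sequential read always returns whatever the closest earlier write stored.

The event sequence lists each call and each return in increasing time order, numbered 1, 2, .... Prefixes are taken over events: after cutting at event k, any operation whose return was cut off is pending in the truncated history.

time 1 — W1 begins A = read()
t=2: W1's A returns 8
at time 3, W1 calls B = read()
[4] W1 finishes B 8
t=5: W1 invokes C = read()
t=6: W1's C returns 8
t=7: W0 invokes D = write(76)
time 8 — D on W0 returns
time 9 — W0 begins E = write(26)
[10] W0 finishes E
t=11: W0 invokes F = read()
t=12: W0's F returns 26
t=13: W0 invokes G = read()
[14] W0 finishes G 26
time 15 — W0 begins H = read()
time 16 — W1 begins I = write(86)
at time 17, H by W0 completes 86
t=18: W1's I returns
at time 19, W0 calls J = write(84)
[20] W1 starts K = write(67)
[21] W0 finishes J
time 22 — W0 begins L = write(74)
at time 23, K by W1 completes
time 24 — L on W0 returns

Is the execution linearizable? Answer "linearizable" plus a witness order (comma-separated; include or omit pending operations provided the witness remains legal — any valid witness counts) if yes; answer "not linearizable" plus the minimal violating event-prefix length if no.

1. A read() → 8, leaving value 8
2. B read() → 8, leaving value 8
3. C read() → 8, leaving value 8
4. D write(76), leaving value 76
5. E write(26), leaving value 26
6. F read() → 26, leaving value 26
7. G read() → 26, leaving value 26
8. I write(86), leaving value 86
9. H read() → 86, leaving value 86
10. J write(84), leaving value 84
11. K write(67), leaving value 67
12. L write(74), leaving value 74

linearizable — witness: A, B, C, D, E, F, G, I, H, J, K, L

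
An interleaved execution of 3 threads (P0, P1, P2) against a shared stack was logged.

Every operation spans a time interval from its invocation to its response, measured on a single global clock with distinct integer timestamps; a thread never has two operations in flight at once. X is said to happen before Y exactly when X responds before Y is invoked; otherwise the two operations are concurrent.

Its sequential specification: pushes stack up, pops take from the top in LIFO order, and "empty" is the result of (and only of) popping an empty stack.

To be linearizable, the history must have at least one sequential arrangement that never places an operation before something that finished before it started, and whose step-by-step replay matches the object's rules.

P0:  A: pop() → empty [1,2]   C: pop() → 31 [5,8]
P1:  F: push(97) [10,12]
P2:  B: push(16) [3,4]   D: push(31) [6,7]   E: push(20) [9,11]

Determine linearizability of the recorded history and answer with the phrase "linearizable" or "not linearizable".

one valid linearization: A, B, D, C, E, F
step 1: A pop() → empty — stack <>
step 2: B push(16) — stack <16>
step 3: D push(31) — stack <16,31>
step 4: C pop() → 31 — stack <16>
step 5: E push(20) — stack <16,20>
step 6: F push(97) — stack <16,20,97>

linearizable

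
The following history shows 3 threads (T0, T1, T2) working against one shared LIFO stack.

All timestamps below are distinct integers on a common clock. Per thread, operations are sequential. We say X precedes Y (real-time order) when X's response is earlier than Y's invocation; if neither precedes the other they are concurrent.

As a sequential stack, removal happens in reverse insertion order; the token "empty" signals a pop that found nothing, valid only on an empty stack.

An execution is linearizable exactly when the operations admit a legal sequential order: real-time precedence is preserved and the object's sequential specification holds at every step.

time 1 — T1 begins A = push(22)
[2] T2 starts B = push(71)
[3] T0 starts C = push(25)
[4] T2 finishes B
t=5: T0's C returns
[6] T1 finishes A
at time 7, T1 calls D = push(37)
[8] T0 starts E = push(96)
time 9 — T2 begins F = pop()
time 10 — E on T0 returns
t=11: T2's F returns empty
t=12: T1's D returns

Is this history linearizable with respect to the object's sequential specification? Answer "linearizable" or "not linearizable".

not linearizable

prefix check: 1..10 passes, 1..11 fails once F's time-11 response joins
real-time-consistent orders of the 5 completed operations: 12 — all fail the LIFO stack replay
no escape via the 1 pending operation (D): every completion choice fails
for example A, B, C, E, F (pending dropped) fails at step 5: F pop() → empty is not legal there
for example A, B, C, F, E (pending dropped) fails at step 4: F pop() → empty is not legal there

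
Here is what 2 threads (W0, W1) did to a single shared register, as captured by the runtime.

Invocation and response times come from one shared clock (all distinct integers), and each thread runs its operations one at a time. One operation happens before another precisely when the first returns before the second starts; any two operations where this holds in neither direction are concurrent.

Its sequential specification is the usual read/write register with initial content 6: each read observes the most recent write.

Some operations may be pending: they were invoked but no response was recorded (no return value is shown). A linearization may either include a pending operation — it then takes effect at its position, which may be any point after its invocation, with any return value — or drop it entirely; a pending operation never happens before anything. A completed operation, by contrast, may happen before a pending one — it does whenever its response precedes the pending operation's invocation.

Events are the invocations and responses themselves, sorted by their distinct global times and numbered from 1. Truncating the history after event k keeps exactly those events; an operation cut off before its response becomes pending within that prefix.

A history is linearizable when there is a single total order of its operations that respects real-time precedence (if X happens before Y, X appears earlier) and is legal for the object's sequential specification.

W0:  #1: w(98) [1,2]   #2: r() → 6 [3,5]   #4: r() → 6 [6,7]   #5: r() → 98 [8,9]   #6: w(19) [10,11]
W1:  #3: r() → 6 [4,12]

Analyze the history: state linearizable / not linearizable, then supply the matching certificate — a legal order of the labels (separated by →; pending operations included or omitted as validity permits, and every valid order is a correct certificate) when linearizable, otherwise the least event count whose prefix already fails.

cut after 4 events: linearizable; cut after 5 events (#2 responds, time 5): not linearizable
a single order respects real time; the 2 completed register operations fail replay along it
include/drop combinations of the 1 pending operation (#3) were all tried; none helps
one such order, #1, #2 (pending dropped), breaks at step 2 where #2 r() → 6 is illegal

not linearizable — minimal violating prefix: 5 events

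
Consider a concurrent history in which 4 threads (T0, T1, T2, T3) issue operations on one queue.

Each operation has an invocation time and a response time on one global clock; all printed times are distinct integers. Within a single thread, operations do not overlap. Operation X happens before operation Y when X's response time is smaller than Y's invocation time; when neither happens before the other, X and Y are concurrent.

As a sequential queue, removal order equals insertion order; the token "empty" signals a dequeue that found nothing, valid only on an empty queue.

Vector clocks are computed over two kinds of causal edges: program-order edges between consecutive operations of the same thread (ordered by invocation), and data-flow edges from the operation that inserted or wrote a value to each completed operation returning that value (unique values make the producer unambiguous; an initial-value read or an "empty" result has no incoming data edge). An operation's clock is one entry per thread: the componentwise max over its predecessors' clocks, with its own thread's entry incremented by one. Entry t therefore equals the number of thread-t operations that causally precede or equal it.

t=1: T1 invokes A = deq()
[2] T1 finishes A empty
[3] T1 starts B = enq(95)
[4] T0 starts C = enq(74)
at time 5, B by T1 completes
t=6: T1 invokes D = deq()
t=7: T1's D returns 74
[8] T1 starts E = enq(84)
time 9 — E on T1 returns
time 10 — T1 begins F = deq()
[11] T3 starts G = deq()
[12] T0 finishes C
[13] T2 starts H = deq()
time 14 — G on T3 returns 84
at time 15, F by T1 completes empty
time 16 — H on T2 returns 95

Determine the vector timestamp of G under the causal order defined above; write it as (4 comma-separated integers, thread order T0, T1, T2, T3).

(1, 4, 0, 1)

A (invocation 1): nothing precedes it; T1's component alone gives (0, 1, 0, 0)
C (invocation 4): nothing precedes it; T0's component alone gives (1, 0, 0, 0)
from VC(A)=(0, 1, 0, 0), B (invoked 3) maxes components and bumps T1 → (0, 2, 0, 0)
from VC(B)=(0, 2, 0, 0), H (invoked 13) maxes components and bumps T2 → (0, 2, 1, 0)
from VC(B)=(0, 2, 0, 0), VC(C)=(1, 0, 0, 0), D (invoked 6) maxes components and bumps T1 → (1, 3, 0, 0)
from VC(D)=(1, 3, 0, 0), E (invoked 8) maxes components and bumps T1 → (1, 4, 0, 0)
from VC(E)=(1, 4, 0, 0), G (invoked 11) maxes components and bumps T3 → (1, 4, 0, 1)
from VC(E)=(1, 4, 0, 0), F (invoked 10) maxes components and bumps T1 → (1, 5, 0, 0)
target: VC(G) = (1, 4, 0, 1)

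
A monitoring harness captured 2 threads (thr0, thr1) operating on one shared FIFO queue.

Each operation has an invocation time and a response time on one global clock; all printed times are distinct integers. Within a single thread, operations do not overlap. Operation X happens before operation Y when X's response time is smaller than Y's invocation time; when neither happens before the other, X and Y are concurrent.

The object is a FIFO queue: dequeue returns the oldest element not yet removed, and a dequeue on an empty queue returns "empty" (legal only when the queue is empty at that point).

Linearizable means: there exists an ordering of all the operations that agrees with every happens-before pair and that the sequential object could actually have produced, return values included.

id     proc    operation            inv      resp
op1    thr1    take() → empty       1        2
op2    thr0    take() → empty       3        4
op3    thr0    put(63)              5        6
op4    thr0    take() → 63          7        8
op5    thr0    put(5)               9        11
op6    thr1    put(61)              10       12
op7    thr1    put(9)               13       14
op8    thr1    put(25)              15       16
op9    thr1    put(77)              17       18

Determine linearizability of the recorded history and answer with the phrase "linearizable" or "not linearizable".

linearizable

one valid linearization: op1, op2, op3, op4, op5, op6, op7, op8, op9
after step 1 (op1 take() → empty): queue <>
after step 2 (op2 take() → empty): queue <>
after step 3 (op3 put(63)): queue <63>
after step 4 (op4 take() → 63): queue <>
after step 5 (op5 put(5)): queue <5>
after step 6 (op6 put(61)): queue <5,61>
after step 7 (op7 put(9)): queue <5,61,9>
after step 8 (op8 put(25)): queue <5,61,9,25>
after step 9 (op9 put(77)): queue <5,61,9,25,77>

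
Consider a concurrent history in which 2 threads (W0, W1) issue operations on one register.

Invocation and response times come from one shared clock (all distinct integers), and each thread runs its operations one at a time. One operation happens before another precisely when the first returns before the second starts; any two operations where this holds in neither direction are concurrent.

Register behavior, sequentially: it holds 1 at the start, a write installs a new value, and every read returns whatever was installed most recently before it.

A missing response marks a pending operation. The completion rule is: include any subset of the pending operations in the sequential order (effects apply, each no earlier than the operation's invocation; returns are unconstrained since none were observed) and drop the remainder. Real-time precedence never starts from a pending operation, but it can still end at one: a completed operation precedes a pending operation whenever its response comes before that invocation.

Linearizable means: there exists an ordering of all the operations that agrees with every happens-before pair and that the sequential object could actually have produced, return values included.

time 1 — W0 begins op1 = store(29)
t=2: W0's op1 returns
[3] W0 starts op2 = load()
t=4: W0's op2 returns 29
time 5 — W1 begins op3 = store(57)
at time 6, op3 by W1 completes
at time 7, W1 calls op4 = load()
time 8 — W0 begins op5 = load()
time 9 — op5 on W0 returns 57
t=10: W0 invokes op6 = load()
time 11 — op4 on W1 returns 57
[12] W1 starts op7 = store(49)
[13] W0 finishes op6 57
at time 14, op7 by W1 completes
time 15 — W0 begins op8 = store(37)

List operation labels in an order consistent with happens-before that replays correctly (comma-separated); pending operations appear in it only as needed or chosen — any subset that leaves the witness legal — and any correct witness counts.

1. op1 store(29), leaving value 29
2. op2 load() → 29, leaving value 29
3. op3 store(57), leaving value 57
4. op4 load() → 57, leaving value 57
5. op5 load() → 57, leaving value 57
6. op6 load() → 57, leaving value 57
7. op7 store(49), leaving value 49

op1, op2, op3, op4, op5, op6, op7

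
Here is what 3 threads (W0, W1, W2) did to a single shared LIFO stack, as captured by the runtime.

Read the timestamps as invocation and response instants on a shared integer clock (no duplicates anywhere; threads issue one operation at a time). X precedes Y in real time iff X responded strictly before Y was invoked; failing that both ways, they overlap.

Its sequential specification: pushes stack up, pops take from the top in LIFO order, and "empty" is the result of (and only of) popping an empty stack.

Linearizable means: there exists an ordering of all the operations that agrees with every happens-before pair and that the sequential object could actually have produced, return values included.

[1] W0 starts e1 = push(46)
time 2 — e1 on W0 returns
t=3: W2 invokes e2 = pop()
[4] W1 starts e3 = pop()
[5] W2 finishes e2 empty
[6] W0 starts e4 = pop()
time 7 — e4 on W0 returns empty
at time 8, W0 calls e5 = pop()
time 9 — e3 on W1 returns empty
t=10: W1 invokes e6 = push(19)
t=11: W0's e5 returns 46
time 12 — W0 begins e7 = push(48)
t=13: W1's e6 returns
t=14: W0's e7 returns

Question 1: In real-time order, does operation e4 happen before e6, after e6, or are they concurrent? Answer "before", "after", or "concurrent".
Answer: before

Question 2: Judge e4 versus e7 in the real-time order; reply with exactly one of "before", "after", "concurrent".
Answer: before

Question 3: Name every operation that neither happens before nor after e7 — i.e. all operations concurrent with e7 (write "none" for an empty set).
Answer: e6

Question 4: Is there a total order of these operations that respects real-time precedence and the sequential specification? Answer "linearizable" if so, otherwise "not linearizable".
not linearizable

through event 8 a valid linearization exists; event 9 (e3 responding at time 9) ends that
real-time-consistent orders of the 4 completed operations: 3 — all fail the LIFO stack replay
completion choices over the 1 pending operation (e5) were checked; none helps
sample order e1, e2, e3, e4 (pending dropped) stalls at step 2 — e2 pop() → empty has no legal effect
sample order e1, e2, e4, e3 (pending dropped) stalls at step 2 — e2 pop() → empty has no legal effect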